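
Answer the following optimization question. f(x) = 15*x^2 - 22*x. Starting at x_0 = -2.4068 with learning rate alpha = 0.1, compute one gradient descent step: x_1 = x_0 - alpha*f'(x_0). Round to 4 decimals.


We compute the gradient at x_0 and apply the update.
f'(x) = 30*x - 22
f'(-2.4068) = 30*-2.4068 - 22 = -94.204
x_1 = -2.4068 - 0.1*-94.204 = 7.0136


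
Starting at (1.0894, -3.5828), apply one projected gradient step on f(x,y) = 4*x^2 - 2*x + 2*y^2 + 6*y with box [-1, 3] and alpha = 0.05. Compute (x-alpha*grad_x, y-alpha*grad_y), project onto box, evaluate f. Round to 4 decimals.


Step 1: Compute gradient at (1.0894, -3.5828).
grad_x = 2*4*1.0894 - 2 = 6.7152
grad_y = 2*2*-3.5828 + 6 = -8.3312
Step 2: Gradient step.
x_raw = 1.0894 - 0.05*6.7152 = 0.7536
y_raw = -3.5828 - 0.05*-8.3312 = -3.1662
Step 3: Project onto [-1, 3].
x_proj = clip(0.7536) = 0.7536
y_proj = clip(-3.1662) = -1.0
Step 4: Evaluate f.
f(0.7536, -1.0) = -3.2354


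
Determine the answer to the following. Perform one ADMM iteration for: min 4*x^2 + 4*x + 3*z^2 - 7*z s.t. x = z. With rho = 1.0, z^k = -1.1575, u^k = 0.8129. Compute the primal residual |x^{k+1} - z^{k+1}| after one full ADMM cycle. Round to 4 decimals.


ADMM iteration with rho = 1.0, z^k = -1.1575, u^k = 0.8129
Step 1: x-update.
Minimize 4*x^2 + 4*x + (1.0/2)*(x + 1.1575 + 0.8129)^2
FOC: (2*4 + 1.0)*x = -4 + 1.0*(-1.1575 - 0.8129)
x^{k+1} = -0.6634
Step 2: z-update.
Minimize 3*z^2 - 7*z + (1.0/2)*(-0.6634 - z + 0.8129)^2
FOC: (2*3 + 1.0)*z = 7 + 1.0*(-0.6634 + 0.8129)
z^{k+1} = 1.0214
Step 3: u-update.
u^{k+1} = 0.8129 - 0.6634 - 1.0214 = -0.8718
Step 4: Primal residual = |-0.6634 - 1.0214| = 1.6847


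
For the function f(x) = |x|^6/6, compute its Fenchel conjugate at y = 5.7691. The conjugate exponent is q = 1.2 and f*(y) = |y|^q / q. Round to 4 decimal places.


The conjugate exponent q satisfies 1/p + 1/q = 1.
p = 6, so q = 6/(6 - 1) = 1.2
|y|^q = 5.7691^1.2 = 8.1909
f*(5.7691) = 8.1909 / 1.2 = 6.8257


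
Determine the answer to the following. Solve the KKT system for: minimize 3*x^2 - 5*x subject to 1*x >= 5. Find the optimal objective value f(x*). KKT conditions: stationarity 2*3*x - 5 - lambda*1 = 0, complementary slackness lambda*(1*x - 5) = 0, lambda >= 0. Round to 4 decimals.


Step 1: Try lambda = 0 (constraint inactive).
x_unc = 5/(2*3) = 0.8333
Check: 1*0.8333 = 0.8333 < 5 -- violated!
Step 2: Constraint must be active: 1*x = 5
x* = 5/1 = 5.0
lambda = (2*3*5.0 - 5)/1 = 25.0
Step 3: Compute optimal value.
f(x*) = 3*5.0^2 - 5*5.0 = 50.0


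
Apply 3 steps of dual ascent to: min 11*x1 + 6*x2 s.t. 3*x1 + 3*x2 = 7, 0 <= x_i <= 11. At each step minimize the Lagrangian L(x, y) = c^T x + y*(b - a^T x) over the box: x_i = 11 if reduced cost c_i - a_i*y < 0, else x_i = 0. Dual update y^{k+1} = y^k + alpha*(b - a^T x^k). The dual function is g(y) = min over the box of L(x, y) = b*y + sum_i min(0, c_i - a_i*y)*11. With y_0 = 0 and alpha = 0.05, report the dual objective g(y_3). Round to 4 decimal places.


Dual ascent for LP: min 11*x1 + 6*x2, 3*x1 + 3*x2 = 7, 0 <= x_i <= 11
Step 1: y^k = 0.0, reduced costs: (11.0, 6.0)
  x^k = (0.0, 0.0), subgradient = b - a^T x = 7.0
  y^{k+1} = 0.0 + 0.05*7.0 = 0.35
Step 2: y^k = 0.35, reduced costs: (9.95, 4.95)
  x^k = (0.0, 0.0), subgradient = b - a^T x = 7.0
  y^{k+1} = 0.35 + 0.05*7.0 = 0.7
Step 3: y^k = 0.7, reduced costs: (8.9, 3.9)
  x^k = (0.0, 0.0), subgradient = b - a^T x = 7.0
  y^{k+1} = 0.7 + 0.05*7.0 = 1.05
Dual objective at y_3 = 1.05: reduced costs (7.85, 2.85), box minimizer x = (0.0, 0.0)
g(y_3) = b*y + (c1 - a1*y)*x1 + (c2 - a2*y)*x2 = 7*1.05 + 7.85*0.0 + 2.85*0.0 = 7.35 + 0.0 + 0.0 = 7.35


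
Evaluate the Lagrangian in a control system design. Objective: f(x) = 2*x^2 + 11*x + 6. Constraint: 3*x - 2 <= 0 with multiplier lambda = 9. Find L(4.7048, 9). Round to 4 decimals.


Step 1: Evaluate f(x).
f(4.7048) = 2*4.7048^2 + 11*4.7048 + 6 = 102.0231
Step 2: Evaluate g(x).
g(4.7048) = 3*4.7048 - 2 = 12.1144
Step 3: Compute Lagrangian.
L = 102.0231 + 9*12.1144 = 211.0527


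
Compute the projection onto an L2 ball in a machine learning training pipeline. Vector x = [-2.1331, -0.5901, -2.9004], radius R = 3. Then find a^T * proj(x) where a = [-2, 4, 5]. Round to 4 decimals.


Step 1: Compute ||x|| (intermediates to 6 decimals).
||x|| = sqrt((-2.1331)^2 + (-0.5901)^2 + (-2.9004)^2) = 3.648377
Step 2: Project.
Since ||x|| > R, scale = R/||x|| = 3/3.648377 = 0.822283, proj(x) = scale * x
proj(x) = [-1.754012, -0.485229, -2.38495]
Step 3: Dot product.
a^T * proj(x) = -2*(-1.754012) + 4*(-0.485229) + 5*(-2.38495) = -10.3576


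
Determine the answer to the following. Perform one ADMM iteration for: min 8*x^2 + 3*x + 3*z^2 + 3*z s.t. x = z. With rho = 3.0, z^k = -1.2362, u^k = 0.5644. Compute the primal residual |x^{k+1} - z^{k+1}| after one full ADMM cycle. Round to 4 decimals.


ADMM iteration with rho = 3.0, z^k = -1.2362, u^k = 0.5644
Step 1: x-update.
Minimize 8*x^2 + 3*x + (3.0/2)*(x + 1.2362 + 0.5644)^2
FOC: (2*8 + 3.0)*x = -3 + 3.0*(-1.2362 - 0.5644)
x^{k+1} = -0.4422
Step 2: z-update.
Minimize 3*z^2 + 3*z + (3.0/2)*(-0.4422 - z + 0.5644)^2
FOC: (2*3 + 3.0)*z = -3 + 3.0*(-0.4422 + 0.5644)
z^{k+1} = -0.2926
Step 3: u-update.
u^{k+1} = 0.5644 - 0.4422 + 0.2926 = 0.4148
Step 4: Primal residual = |-0.4422 + 0.2926| = 0.1496


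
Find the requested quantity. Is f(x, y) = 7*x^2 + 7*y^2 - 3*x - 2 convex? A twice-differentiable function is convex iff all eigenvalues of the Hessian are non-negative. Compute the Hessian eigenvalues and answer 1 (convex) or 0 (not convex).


The Hessian of f(x,y) = 7*x^2 + 7*y^2 - 3*x - 2 is:
H = [[14, 0], [0, 14]]
Trace = 14 + 14 = 28
Determinant = 14*14 - (0)^2 = 196
Discriminant = (28)^2 - 4*196 = 0.0
Eigenvalues: lambda_1 = 14.0, lambda_2 = 14.0
The function is convex.

1


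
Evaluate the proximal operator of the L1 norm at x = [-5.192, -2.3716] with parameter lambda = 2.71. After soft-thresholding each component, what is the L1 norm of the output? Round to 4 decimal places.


Soft-thresholding with lambda = 2.71:
prox(-5.192) = sign(-5.192)*max(|-5.192| - 2.71, 0) = -2.482
prox(-2.3716) = sign(-2.3716)*max(|-2.3716| - 2.71, 0) = 0.0
prox(x) = [-2.482, 0.0]
||prox(x)||_1 = 2.482 + 0.0 = 2.482


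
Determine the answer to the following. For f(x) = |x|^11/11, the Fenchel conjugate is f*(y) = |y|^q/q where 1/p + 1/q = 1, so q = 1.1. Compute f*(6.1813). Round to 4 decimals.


The conjugate exponent q satisfies 1/p + 1/q = 1.
p = 11, so q = 11/(11 - 1) = 1.1
|y|^q = 6.1813^1.1 = 7.4163
f*(6.1813) = 7.4163 / 1.1 = 6.7421


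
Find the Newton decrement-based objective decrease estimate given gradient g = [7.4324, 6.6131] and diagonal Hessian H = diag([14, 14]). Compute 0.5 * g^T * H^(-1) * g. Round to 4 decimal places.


Step 1: H is diagonal, so H^(-1) * g = [0.5309, 0.4724].
Step 2: g^T H^(-1) g = sum_i g_i^2 / H_ii
  = (7.4324)^2/14 + (6.6131)^2/14
  = 3.9458 + 3.1238 = 7.0695
Step 3: Objective decrease = 0.5 * g^T H^(-1) g = 3.5348


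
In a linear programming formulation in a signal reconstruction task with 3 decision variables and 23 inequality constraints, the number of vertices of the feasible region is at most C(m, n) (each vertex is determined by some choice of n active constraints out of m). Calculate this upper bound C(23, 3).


Each vertex corresponds to some choice of n active constraints out of m, so the number of vertices is at most C(m, n) = m! / (n!(m-n)!).
m = 23, n = 3
Numerator: 23 * 22 * 21
Denominator: 3! = 6
C(23, 3) = 1771


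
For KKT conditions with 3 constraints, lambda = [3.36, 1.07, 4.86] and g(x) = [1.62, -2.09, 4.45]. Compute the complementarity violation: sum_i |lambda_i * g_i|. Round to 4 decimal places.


KKT complementary slackness check:
lambda_1 * g_1 = 3.36 * 1.62 = 5.4432
lambda_2 * g_2 = 1.07 * -2.09 = -2.2363
lambda_3 * g_3 = 4.86 * 4.45 = 21.627
Total violation = 5.4432 + 2.2363 + 21.627 = 29.3065


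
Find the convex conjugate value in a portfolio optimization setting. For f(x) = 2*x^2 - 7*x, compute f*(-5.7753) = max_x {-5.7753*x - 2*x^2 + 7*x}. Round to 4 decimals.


f*(y) = sup_x {y*x - a*x^2 - b*x} = sup_x {(y-b)*x - a*x^2}
FOC: (y - b) - 2a*x = 0 => x* = (y - b)/(2a)
x* = (-5.7753 + 7)/(2*2) = 0.3062
f*(-5.7753) = (y-b)^2/(4a) = (-5.7753 + 7)^2/(4*2)
= 1.4999/8 = 0.1875


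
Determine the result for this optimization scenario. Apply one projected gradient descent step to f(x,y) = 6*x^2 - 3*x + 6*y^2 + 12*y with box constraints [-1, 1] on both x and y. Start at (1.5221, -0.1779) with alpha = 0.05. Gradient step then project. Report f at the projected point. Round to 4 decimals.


Step 1: Compute gradient at (1.5221, -0.1779).
grad_x = 2*6*1.5221 - 3 = 15.2652
grad_y = 2*6*-0.1779 + 12 = 9.8652
Step 2: Gradient step.
x_raw = 1.5221 - 0.05*15.2652 = 0.7588
y_raw = -0.1779 - 0.05*9.8652 = -0.6712
Step 3: Project onto [-1, 1].
x_proj = clip(0.7588) = 0.7588
y_proj = clip(-0.6712) = -0.6712
Step 4: Evaluate f.
f(0.7588, -0.6712) = -4.1727


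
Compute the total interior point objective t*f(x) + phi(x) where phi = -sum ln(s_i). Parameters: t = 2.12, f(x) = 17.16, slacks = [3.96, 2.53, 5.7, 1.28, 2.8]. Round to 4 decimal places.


Step 1: Compute log-barrier.
ln values: [1.3762, 0.9282, 1.7405, 0.2469, 1.0296]
phi = -(1.3762 + 0.9282 + 1.7405 + 0.2469 + 1.0296) = -5.3214
Step 2: Compute augmented objective.
t*f(x) = 2.12*17.16 = 36.3792
Total = 36.3792 - 5.3214 = 31.0578


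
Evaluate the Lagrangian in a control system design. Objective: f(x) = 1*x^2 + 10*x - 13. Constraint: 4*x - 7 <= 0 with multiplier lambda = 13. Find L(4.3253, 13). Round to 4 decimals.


Step 1: Evaluate f(x).
f(4.3253) = 1*4.3253^2 + 10*4.3253 - 13 = 48.9612
Step 2: Evaluate g(x).
g(4.3253) = 4*4.3253 - 7 = 10.3012
Step 3: Compute Lagrangian.
L = 48.9612 + 13*10.3012 = 182.8768


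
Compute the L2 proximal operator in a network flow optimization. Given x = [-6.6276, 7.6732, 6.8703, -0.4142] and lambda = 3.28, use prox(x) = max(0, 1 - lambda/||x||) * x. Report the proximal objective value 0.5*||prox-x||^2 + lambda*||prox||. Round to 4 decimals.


Step 1: Compute ||x||.
||x|| = 12.2546
Step 2: Compute scaling factor.
scale = max(0, 1 - 3.28/12.2546) = 0.7323
Step 3: prox(x) = [-4.8537, 5.6194, 5.0314, -0.3033]
||prox(x)|| = 8.9746
Step 4: Proximal objective.
0.5*||prox-x||^2 = 5.3792
lambda*||prox|| = 29.4367
Total = 34.8159


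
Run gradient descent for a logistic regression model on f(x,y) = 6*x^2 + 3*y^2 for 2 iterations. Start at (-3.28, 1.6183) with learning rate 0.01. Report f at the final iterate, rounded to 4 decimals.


Gradient descent on f(x,y) = 6*x^2 + 3*y^2.
Starting point: (-3.28, 1.6183), alpha = 0.01
Step 1: grad_x = 2*6*-3.28 = -39.36, grad_y = 2*3*1.6183 = 9.7098
  x_1 = -3.28 - 0.01*-39.36 = -2.8864
  y_1 = 1.6183 - 0.01*9.7098 = 1.5212
Step 2: grad_x = 2*6*-2.8864 = -34.6368, grad_y = 2*3*1.5212 = 9.1272
  x_2 = -2.8864 - 0.01*-34.6368 = -2.54
  y_2 = 1.5212 - 0.01*9.1272 = 1.4299
f(-2.54, 1.4299) = 6*(-2.54)^2 + 3*1.4299^2 = 44.8447


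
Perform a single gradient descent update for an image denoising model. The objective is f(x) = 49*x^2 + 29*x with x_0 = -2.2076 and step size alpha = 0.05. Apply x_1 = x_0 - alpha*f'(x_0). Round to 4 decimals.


We compute the gradient at x_0 and apply the update.
f'(x) = 98*x + 29
f'(-2.2076) = 98*-2.2076 + 29 = -187.3448
x_1 = -2.2076 - 0.05*-187.3448 = 7.1596


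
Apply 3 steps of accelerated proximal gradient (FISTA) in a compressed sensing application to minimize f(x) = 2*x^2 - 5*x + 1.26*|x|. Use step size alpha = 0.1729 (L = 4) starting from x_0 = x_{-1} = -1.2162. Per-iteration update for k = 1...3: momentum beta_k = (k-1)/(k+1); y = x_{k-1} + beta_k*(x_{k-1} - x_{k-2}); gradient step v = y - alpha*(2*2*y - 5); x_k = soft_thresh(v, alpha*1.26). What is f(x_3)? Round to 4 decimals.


FISTA on f(x) = 2*x^2 - 5*x + 1.26*|x|
L = 4, alpha = 0.1729
Iteration 1: beta = 0.0, y = -1.2162 + 0.0*(-1.2162 + 1.2162) = -1.2162
  grad(y) = -9.8648, v = y - alpha*grad = 0.4894
  prox(v) = soft_thresh(0.4894, 0.2179) = 0.2716
Iteration 2: beta = 0.3333, y = 0.2716 + 0.3333*(0.2716 + 1.2162) = 0.7675
  grad(y) = -1.93, v = y - alpha*grad = 1.1012
  prox(v) = soft_thresh(1.1012, 0.2179) = 0.8833
Iteration 3: beta = 0.5, y = 0.8833 + 0.5*(0.8833 - 0.2716) = 1.1892
  grad(y) = -0.2431, v = y - alpha*grad = 1.2313
  prox(v) = soft_thresh(1.2313, 0.2179) = 1.0134
f(x_3) = 2*1.0134^2 - 5*1.0134 + 1.26*|1.0134| = -1.7362


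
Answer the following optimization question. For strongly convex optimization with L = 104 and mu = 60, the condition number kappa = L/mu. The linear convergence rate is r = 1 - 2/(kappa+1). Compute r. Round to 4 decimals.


Step 1: Compute the condition number.
kappa = L/mu = 104/60 = 1.7333
Step 2: Compute the convergence rate.
r = 1 - 2/(kappa + 1) = 1 - 2*mu/(L + mu) = (L - mu)/(L + mu) = 44/164 = 0.2683


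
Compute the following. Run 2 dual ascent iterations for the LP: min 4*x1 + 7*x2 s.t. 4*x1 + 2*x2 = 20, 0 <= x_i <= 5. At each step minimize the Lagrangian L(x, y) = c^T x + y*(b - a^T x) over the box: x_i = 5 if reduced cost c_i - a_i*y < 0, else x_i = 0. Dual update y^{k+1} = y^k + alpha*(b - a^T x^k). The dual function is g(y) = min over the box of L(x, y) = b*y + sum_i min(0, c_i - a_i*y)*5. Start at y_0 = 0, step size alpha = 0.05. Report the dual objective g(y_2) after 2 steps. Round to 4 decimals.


Dual ascent for LP: min 4*x1 + 7*x2, 4*x1 + 2*x2 = 20, 0 <= x_i <= 5
Step 1: y^k = 0.0, reduced costs: (4.0, 7.0)
  x^k = (0.0, 0.0), subgradient = b - a^T x = 20.0
  y^{k+1} = 0.0 + 0.05*20.0 = 1.0
Step 2: y^k = 1.0, reduced costs: (0.0, 5.0)
  x^k = (0.0, 0.0), subgradient = b - a^T x = 20.0
  y^{k+1} = 1.0 + 0.05*20.0 = 2.0
Dual objective at y_2 = 2.0: reduced costs (-4.0, 3.0), box minimizer x = (5.0, 0.0)
g(y_2) = b*y + (c1 - a1*y)*x1 + (c2 - a2*y)*x2 = 20*2.0 + (-4.0)*5.0 + 3.0*0.0 = 40.0 - 20.0 + 0.0 = 20.0


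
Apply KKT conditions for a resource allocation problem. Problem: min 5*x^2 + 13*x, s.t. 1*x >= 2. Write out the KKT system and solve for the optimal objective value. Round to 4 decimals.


Step 1: Try lambda = 0 (constraint inactive).
x_unc = -13/(2*5) = -1.3
Check: 1*-1.3 = -1.3 < 2 -- violated!
Step 2: Constraint must be active: 1*x = 2
x* = 2/1 = 2.0
lambda = (2*5*2.0 + 13)/1 = 33.0
Step 3: Compute optimal value.
f(x*) = 5*2.0^2 + 13*2.0 = 46.0


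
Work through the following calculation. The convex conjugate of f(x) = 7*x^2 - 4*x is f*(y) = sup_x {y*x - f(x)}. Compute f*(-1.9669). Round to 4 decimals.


f*(y) = sup_x {y*x - a*x^2 - b*x} = sup_x {(y-b)*x - a*x^2}
FOC: (y - b) - 2a*x = 0 => x* = (y - b)/(2a)
x* = (-1.9669 + 4)/(2*7) = 0.1452
f*(-1.9669) = (y-b)^2/(4a) = (-1.9669 + 4)^2/(4*7)
= 4.1335/28 = 0.1476


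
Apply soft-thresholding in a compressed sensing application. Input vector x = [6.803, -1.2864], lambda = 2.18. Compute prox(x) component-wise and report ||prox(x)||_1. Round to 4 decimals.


Soft-thresholding with lambda = 2.18:
prox(6.803) = sign(6.803)*max(|6.803| - 2.18, 0) = 4.623
prox(-1.2864) = sign(-1.2864)*max(|-1.2864| - 2.18, 0) = 0.0
prox(x) = [4.623, 0.0]
||prox(x)||_1 = 4.623 + 0.0 = 4.623


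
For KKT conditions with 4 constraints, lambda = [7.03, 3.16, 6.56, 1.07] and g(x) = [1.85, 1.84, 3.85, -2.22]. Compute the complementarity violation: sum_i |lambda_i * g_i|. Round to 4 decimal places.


KKT complementary slackness check:
lambda_1 * g_1 = 7.03 * 1.85 = 13.0055
lambda_2 * g_2 = 3.16 * 1.84 = 5.8144
lambda_3 * g_3 = 6.56 * 3.85 = 25.256
lambda_4 * g_4 = 1.07 * -2.22 = -2.3754
Total violation = 13.0055 + 5.8144 + 25.256 + 2.3754 = 46.4513


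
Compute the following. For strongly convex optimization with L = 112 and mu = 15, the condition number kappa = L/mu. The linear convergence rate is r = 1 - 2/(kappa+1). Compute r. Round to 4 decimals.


Step 1: Compute the condition number.
kappa = L/mu = 112/15 = 7.4667
Step 2: Compute the convergence rate.
r = 1 - 2/(kappa + 1) = 1 - 2*mu/(L + mu) = (L - mu)/(L + mu) = 97/127 = 0.7638


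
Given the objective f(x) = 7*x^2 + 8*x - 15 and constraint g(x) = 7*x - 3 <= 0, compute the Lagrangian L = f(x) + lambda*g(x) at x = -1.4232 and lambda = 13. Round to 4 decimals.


Step 1: Evaluate f(x).
f(-1.4232) = 7*(-1.4232)^2 + 8*(-1.4232) - 15 = -12.2071
Step 2: Evaluate g(x).
g(-1.4232) = 7*-1.4232 - 3 = -12.9624
Step 3: Compute Lagrangian.
L = -12.2071 + 13*-12.9624 = -180.7183


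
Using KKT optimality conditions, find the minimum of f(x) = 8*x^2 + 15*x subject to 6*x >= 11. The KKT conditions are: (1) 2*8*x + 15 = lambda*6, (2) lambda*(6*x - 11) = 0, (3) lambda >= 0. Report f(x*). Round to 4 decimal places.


Step 1: Try lambda = 0 (constraint inactive).
x_unc = -15/(2*8) = -0.9375
Check: 6*-0.9375 = -5.625 < 11 -- violated!
Step 2: Constraint must be active: 6*x = 11
x* = 11/6 = 1.8333 (rounded; the exact value 11/6 is used below)
lambda = (2*8*(11/6) + 15)/6 = 7.3889
Step 3: Compute optimal value.
f(x*) = 8*(11/6)^2 + 15*(11/6) = 54.3889


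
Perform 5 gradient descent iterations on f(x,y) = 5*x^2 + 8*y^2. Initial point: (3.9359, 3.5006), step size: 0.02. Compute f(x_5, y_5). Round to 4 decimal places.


Gradient descent on f(x,y) = 5*x^2 + 8*y^2.
Starting point: (3.9359, 3.5006), alpha = 0.02
Step 1: grad_x = 2*5*3.9359 = 39.359, grad_y = 2*8*3.5006 = 56.0096
  x_1 = 3.9359 - 0.02*39.359 = 3.1487
  y_1 = 3.5006 - 0.02*56.0096 = 2.3804
Step 2: grad_x = 2*5*3.1487 = 31.4872, grad_y = 2*8*2.3804 = 38.0865
  x_2 = 3.1487 - 0.02*31.4872 = 2.519
  y_2 = 2.3804 - 0.02*38.0865 = 1.6187
Step 3: grad_x = 2*5*2.519 = 25.1898, grad_y = 2*8*1.6187 = 25.8988
  x_3 = 2.519 - 0.02*25.1898 = 2.0152
  y_3 = 1.6187 - 0.02*25.8988 = 1.1007
Step 4: grad_x = 2*5*2.0152 = 20.1518, grad_y = 2*8*1.1007 = 17.6112
  x_4 = 2.0152 - 0.02*20.1518 = 1.6121
  y_4 = 1.1007 - 0.02*17.6112 = 0.7485
Step 5: grad_x = 2*5*1.6121 = 16.1214, grad_y = 2*8*0.7485 = 11.9756
  x_5 = 1.6121 - 0.02*16.1214 = 1.2897
  y_5 = 0.7485 - 0.02*11.9756 = 0.509
f(1.2897, 0.509) = 5*1.2897^2 + 8*0.509^2 = 10.3892


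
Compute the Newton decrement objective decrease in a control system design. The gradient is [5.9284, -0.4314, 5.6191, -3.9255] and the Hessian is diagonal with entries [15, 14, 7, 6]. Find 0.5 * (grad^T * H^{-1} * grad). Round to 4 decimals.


Step 1: H is diagonal, so H^(-1) * g = [0.3952, -0.0308, 0.8027, -0.6543].
Step 2: g^T H^(-1) g = sum_i g_i^2 / H_ii
  = (5.9284)^2/15 + (-0.4314)^2/14 + (5.6191)^2/7 + (-3.9255)^2/6
  = 2.3431 + 0.0133 + 4.5106 + 2.5683 = 9.4352
Step 3: Objective decrease = 0.5 * g^T H^(-1) g = 4.7176


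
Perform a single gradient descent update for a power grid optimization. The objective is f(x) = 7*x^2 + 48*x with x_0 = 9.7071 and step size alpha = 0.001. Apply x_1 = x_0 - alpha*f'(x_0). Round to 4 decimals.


We compute the gradient at x_0 and apply the update.
f'(x) = 14*x + 48
f'(9.7071) = 14*9.7071 + 48 = 183.8994
x_1 = 9.7071 - 0.001*183.8994 = 9.5232


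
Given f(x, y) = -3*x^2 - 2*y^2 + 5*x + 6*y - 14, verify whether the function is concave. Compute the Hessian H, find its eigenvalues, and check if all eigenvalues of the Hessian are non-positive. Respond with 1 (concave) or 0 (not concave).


The Hessian of f(x,y) = -3*x^2 - 2*y^2 + 5*x + 6*y - 14 is:
H = [[-6, 0], [0, -4]]
Trace = -6 - 4 = -10
Determinant = -6*-4 - (0)^2 = 24
Discriminant = (-10)^2 - 4*24 = 4.0
Eigenvalues: lambda_1 = -6.0, lambda_2 = -4.0
The function is concave.

1


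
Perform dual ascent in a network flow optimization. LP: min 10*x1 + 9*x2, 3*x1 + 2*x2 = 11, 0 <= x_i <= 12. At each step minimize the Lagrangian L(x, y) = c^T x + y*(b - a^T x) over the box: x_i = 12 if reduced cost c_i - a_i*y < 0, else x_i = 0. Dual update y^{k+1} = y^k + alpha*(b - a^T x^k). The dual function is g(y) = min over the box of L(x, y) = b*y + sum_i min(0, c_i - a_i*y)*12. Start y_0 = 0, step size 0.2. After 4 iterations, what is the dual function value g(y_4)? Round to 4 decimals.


Dual ascent for LP: min 10*x1 + 9*x2, 3*x1 + 2*x2 = 11, 0 <= x_i <= 12
Step 1: y^k = 0.0, reduced costs: (10.0, 9.0)
  x^k = (0.0, 0.0), subgradient = b - a^T x = 11.0
  y^{k+1} = 0.0 + 0.2*11.0 = 2.2
Step 2: y^k = 2.2, reduced costs: (3.4, 4.6)
  x^k = (0.0, 0.0), subgradient = b - a^T x = 11.0
  y^{k+1} = 2.2 + 0.2*11.0 = 4.4
Step 3: y^k = 4.4, reduced costs: (-3.2, 0.2)
  x^k = (12.0, 0.0), subgradient = b - a^T x = -25.0
  y^{k+1} = 4.4 + 0.2*-25.0 = -0.6
Step 4: y^k = -0.6, reduced costs: (11.8, 10.2)
  x^k = (0.0, 0.0), subgradient = b - a^T x = 11.0
  y^{k+1} = -0.6 + 0.2*11.0 = 1.6
Dual objective at y_4 = 1.6: reduced costs (5.2, 5.8), box minimizer x = (0.0, 0.0)
g(y_4) = b*y + (c1 - a1*y)*x1 + (c2 - a2*y)*x2 = 11*1.6 + 5.2*0.0 + 5.8*0.0 = 17.6 + 0.0 + 0.0 = 17.6


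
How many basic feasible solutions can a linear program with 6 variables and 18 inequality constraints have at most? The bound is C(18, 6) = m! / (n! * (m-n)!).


Each vertex corresponds to some choice of n active constraints out of m, so the number of vertices is at most C(m, n) = m! / (n!(m-n)!).
m = 18, n = 6
Numerator: 18 * 17 * 16 * 15 * 14 * 13
Denominator: 6! = 720
C(18, 6) = 18564


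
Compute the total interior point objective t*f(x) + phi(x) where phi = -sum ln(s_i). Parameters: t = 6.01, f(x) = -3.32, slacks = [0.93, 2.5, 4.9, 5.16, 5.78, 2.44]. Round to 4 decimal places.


Step 1: Compute log-barrier.
ln values: [-0.0726, 0.9163, 1.5892, 1.6409, 1.7544, 0.892]
phi = -(-0.0726 + 0.9163 + 1.5892 + 1.6409 + 1.7544 + 0.892) = -6.7203
Step 2: Compute augmented objective.
t*f(x) = 6.01*-3.32 = -19.9532
Total = -19.9532 - 6.7203 = -26.6735


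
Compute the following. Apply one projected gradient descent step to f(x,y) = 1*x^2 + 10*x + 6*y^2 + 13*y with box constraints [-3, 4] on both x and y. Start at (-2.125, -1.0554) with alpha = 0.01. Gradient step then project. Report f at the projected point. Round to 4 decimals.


Step 1: Compute gradient at (-2.125, -1.0554).
grad_x = 2*1*-2.125 + 10 = 5.75
grad_y = 2*6*-1.0554 + 13 = 0.3352
Step 2: Gradient step.
x_raw = -2.125 - 0.01*5.75 = -2.1825
y_raw = -1.0554 - 0.01*0.3352 = -1.0588
Step 3: Project onto [-3, 4].
x_proj = clip(-2.1825) = -2.1825
y_proj = clip(-1.0588) = -1.0588
Step 4: Evaluate f.
f(-2.1825, -1.0588) = -24.0997


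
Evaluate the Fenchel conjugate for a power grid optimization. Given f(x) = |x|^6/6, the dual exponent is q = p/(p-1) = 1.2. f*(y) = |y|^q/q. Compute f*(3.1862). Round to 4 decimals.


The conjugate exponent q satisfies 1/p + 1/q = 1.
p = 6, so q = 6/(6 - 1) = 1.2
|y|^q = 3.1862^1.2 = 4.0172
f*(3.1862) = 4.0172 / 1.2 = 3.3477


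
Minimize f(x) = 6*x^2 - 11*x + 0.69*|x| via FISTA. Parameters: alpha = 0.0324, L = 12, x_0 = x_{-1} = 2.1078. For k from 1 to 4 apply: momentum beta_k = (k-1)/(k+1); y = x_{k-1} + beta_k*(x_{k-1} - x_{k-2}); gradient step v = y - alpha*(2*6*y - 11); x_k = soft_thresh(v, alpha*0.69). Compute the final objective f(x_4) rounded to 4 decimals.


FISTA on f(x) = 6*x^2 - 11*x + 0.69*|x|
L = 12, alpha = 0.0324
Iteration 1: beta = 0.0, y = 2.1078 + 0.0*(2.1078 - 2.1078) = 2.1078
  grad(y) = 14.2936, v = y - alpha*grad = 1.6447
  prox(v) = soft_thresh(1.6447, 0.0224) = 1.6223
Iteration 2: beta = 0.3333, y = 1.6223 + 0.3333*(1.6223 - 2.1078) = 1.4605
  grad(y) = 6.5261, v = y - alpha*grad = 1.2491
  prox(v) = soft_thresh(1.2491, 0.0224) = 1.2267
Iteration 3: beta = 0.5, y = 1.2267 + 0.5*(1.2267 - 1.6223) = 1.0289
  grad(y) = 1.3467, v = y - alpha*grad = 0.9853
  prox(v) = soft_thresh(0.9853, 0.0224) = 0.9629
Iteration 4: beta = 0.6, y = 0.9629 + 0.6*(0.9629 - 1.2267) = 0.8046
  grad(y) = -1.3445, v = y - alpha*grad = 0.8482
  prox(v) = soft_thresh(0.8482, 0.0224) = 0.8258
f(x_4) = 6*0.8258^2 - 11*0.8258 + 0.69*|0.8258| = -4.4223


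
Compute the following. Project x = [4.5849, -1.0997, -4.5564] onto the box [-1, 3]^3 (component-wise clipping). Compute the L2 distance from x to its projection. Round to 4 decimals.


Project each component onto [-1, 3].
clip(4.5849) = 3.0, clip(-1.0997) = -1.0, clip(-4.5564) = -1.0
Projection = [3.0, -1.0, -1.0]
Squared diffs: [2.5119, 0.0099, 12.648]
Distance = sqrt(15.1698) = 3.8948


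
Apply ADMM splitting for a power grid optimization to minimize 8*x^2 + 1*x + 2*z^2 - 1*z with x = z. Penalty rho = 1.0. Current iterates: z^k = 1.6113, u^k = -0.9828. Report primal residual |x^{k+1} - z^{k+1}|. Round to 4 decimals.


ADMM iteration with rho = 1.0, z^k = 1.6113, u^k = -0.9828
Step 1: x-update.
Minimize 8*x^2 + 1*x + (1.0/2)*(x - 1.6113 - 0.9828)^2
FOC: (2*8 + 1.0)*x = -1 + 1.0*(1.6113 + 0.9828)
x^{k+1} = 0.0938
Step 2: z-update.
Minimize 2*z^2 - 1*z + (1.0/2)*(0.0938 - z - 0.9828)^2
FOC: (2*2 + 1.0)*z = 1 + 1.0*(0.0938 - 0.9828)
z^{k+1} = 0.0222
Step 3: u-update.
u^{k+1} = -0.9828 + 0.0938 - 0.0222 = -0.9112
Step 4: Primal residual = |0.0938 - 0.0222| = 0.0716


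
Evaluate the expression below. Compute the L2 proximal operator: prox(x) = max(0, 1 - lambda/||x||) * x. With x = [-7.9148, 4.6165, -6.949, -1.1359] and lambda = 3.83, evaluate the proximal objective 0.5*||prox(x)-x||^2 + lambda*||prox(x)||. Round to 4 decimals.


Step 1: Compute ||x||.
||x|| = 11.5557
Step 2: Compute scaling factor.
scale = max(0, 1 - 3.83/11.5557) = 0.6686
Step 3: prox(x) = [-5.2915, 3.0864, -4.6458, -0.7594]
||prox(x)|| = 7.7257
Step 4: Proximal objective.
0.5*||prox-x||^2 = 7.3345
lambda*||prox|| = 29.5894
Total = 36.924


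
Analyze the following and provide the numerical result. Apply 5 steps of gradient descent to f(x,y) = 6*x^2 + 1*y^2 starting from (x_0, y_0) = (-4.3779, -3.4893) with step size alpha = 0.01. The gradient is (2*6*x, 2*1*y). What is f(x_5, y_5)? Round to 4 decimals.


Gradient descent on f(x,y) = 6*x^2 + 1*y^2.
Starting point: (-4.3779, -3.4893), alpha = 0.01
Step 1: grad_x = 2*6*-4.3779 = -52.5348, grad_y = 2*1*-3.4893 = -6.9786
  x_1 = -4.3779 - 0.01*-52.5348 = -3.8526
  y_1 = -3.4893 - 0.01*-6.9786 = -3.4195
Step 2: grad_x = 2*6*-3.8526 = -46.2306, grad_y = 2*1*-3.4195 = -6.839
  x_2 = -3.8526 - 0.01*-46.2306 = -3.3902
  y_2 = -3.4195 - 0.01*-6.839 = -3.3511
Step 3: grad_x = 2*6*-3.3902 = -40.6829, grad_y = 2*1*-3.3511 = -6.7022
  x_3 = -3.3902 - 0.01*-40.6829 = -2.9834
  y_3 = -3.3511 - 0.01*-6.7022 = -3.2841
Step 4: grad_x = 2*6*-2.9834 = -35.801, grad_y = 2*1*-3.2841 = -6.5682
  x_4 = -2.9834 - 0.01*-35.801 = -2.6254
  y_4 = -3.2841 - 0.01*-6.5682 = -3.2184
Step 5: grad_x = 2*6*-2.6254 = -31.5049, grad_y = 2*1*-3.2184 = -6.4368
  x_5 = -2.6254 - 0.01*-31.5049 = -2.3104
  y_5 = -3.2184 - 0.01*-6.4368 = -3.1541
f(-2.3104, -3.1541) = 6*(-2.3104)^2 + 1*(-3.1541)^2 = 41.9745


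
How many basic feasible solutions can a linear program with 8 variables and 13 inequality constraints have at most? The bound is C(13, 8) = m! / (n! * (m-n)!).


Each vertex corresponds to some choice of n active constraints out of m, so the number of vertices is at most C(m, n) = m! / (n!(m-n)!).
m = 13, n = 8
Numerator: 13 * 12 * 11 * 10 * 9 * 8 * 7 * 6
Denominator: 8! = 40320
C(13, 8) = 1287


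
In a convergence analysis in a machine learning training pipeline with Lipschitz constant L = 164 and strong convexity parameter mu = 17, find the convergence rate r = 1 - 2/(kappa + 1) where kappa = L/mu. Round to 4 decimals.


Step 1: Compute the condition number.
kappa = L/mu = 164/17 = 9.6471
Step 2: Compute the convergence rate.
r = 1 - 2/(kappa + 1) = 1 - 2*mu/(L + mu) = (L - mu)/(L + mu) = 147/181 = 0.8122


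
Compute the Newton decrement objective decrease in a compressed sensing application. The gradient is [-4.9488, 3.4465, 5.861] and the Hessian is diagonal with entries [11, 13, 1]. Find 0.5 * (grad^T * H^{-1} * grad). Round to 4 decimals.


Step 1: H is diagonal, so H^(-1) * g = [-0.4499, 0.2651, 5.861].
Step 2: g^T H^(-1) g = sum_i g_i^2 / H_ii
  = (-4.9488)^2/11 + (3.4465)^2/13 + (5.861)^2/1
  = 2.2264 + 0.9137 + 34.3513 = 37.4915
Step 3: Objective decrease = 0.5 * g^T H^(-1) g = 18.7457


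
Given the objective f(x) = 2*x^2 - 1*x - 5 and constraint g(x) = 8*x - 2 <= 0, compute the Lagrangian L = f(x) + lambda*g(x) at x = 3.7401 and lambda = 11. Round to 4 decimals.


Step 1: Evaluate f(x).
f(3.7401) = 2*3.7401^2 - 1*3.7401 - 5 = 19.2366
Step 2: Evaluate g(x).
g(3.7401) = 8*3.7401 - 2 = 27.9208
Step 3: Compute Lagrangian.
L = 19.2366 + 11*27.9208 = 326.3654


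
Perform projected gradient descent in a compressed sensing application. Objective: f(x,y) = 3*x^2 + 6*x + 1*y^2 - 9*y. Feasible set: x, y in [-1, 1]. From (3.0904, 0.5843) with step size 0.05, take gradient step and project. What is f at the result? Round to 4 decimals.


Step 1: Compute gradient at (3.0904, 0.5843).
grad_x = 2*3*3.0904 + 6 = 24.5424
grad_y = 2*1*0.5843 - 9 = -7.8314
Step 2: Gradient step.
x_raw = 3.0904 - 0.05*24.5424 = 1.8633
y_raw = 0.5843 - 0.05*-7.8314 = 0.9759
Step 3: Project onto [-1, 1].
x_proj = clip(1.8633) = 1.0
y_proj = clip(0.9759) = 0.9759
Step 4: Evaluate f.
f(1.0, 0.9759) = 1.1695


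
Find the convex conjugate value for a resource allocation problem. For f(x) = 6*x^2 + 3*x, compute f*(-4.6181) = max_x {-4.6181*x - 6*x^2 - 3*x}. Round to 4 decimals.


f*(y) = sup_x {y*x - a*x^2 - b*x} = sup_x {(y-b)*x - a*x^2}
FOC: (y - b) - 2a*x = 0 => x* = (y - b)/(2a)
x* = (-4.6181 - 3)/(2*6) = -0.6348
f*(-4.6181) = (y-b)^2/(4a) = (-4.6181 - 3)^2/(4*6)
= 58.0354/24 = 2.4181


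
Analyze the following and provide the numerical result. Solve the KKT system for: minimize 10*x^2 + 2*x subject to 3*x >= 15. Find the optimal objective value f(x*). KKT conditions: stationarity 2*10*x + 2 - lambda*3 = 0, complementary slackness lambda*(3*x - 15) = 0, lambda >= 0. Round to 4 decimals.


Step 1: Try lambda = 0 (constraint inactive).
x_unc = -2/(2*10) = -0.1
Check: 3*-0.1 = -0.3 < 15 -- violated!
Step 2: Constraint must be active: 3*x = 15
x* = 15/3 = 5.0
lambda = (2*10*5.0 + 2)/3 = 34.0
Step 3: Compute optimal value.
f(x*) = 10*5.0^2 + 2*5.0 = 260.0


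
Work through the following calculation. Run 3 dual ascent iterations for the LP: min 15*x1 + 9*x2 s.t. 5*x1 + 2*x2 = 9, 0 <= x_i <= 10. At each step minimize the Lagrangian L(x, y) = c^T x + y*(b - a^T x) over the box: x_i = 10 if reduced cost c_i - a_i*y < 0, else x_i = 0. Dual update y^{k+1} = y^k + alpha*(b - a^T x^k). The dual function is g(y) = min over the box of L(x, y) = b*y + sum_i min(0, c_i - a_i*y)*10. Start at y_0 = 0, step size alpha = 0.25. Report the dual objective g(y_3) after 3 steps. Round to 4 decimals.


Dual ascent for LP: min 15*x1 + 9*x2, 5*x1 + 2*x2 = 9, 0 <= x_i <= 10
Step 1: y^k = 0.0, reduced costs: (15.0, 9.0)
  x^k = (0.0, 0.0), subgradient = b - a^T x = 9.0
  y^{k+1} = 0.0 + 0.25*9.0 = 2.25
Step 2: y^k = 2.25, reduced costs: (3.75, 4.5)
  x^k = (0.0, 0.0), subgradient = b - a^T x = 9.0
  y^{k+1} = 2.25 + 0.25*9.0 = 4.5
Step 3: y^k = 4.5, reduced costs: (-7.5, 0.0)
  x^k = (10.0, 0.0), subgradient = b - a^T x = -41.0
  y^{k+1} = 4.5 + 0.25*-41.0 = -5.75
Dual objective at y_3 = -5.75: reduced costs (43.75, 20.5), box minimizer x = (0.0, 0.0)
g(y_3) = b*y + (c1 - a1*y)*x1 + (c2 - a2*y)*x2 = 9*(-5.75) + 43.75*0.0 + 20.5*0.0 = -51.75 + 0.0 + 0.0 = -51.75


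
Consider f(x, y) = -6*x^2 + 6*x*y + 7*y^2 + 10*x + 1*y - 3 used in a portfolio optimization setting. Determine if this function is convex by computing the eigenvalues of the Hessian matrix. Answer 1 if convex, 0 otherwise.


The Hessian of f(x,y) = -6*x^2 + 6*x*y + 7*y^2 + 10*x + 1*y - 3 is:
H = [[-12, 6], [6, 14]]
Trace = -12 + 14 = 2
Determinant = -12*14 - (6)^2 = -204
Discriminant = (2)^2 - 4*-204 = 820.0
Eigenvalues: lambda_1 = -13.3178, lambda_2 = 15.3178
The function is not convex.

0


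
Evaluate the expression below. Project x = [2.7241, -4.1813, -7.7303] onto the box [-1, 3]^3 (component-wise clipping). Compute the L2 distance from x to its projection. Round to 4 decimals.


Project each component onto [-1, 3].
clip(2.7241) = 2.7241, clip(-4.1813) = -1.0, clip(-7.7303) = -1.0
Projection = [2.7241, -1.0, -1.0]
Squared diffs: [0.0, 10.1207, 45.2969]
Distance = sqrt(55.4176) = 7.4443


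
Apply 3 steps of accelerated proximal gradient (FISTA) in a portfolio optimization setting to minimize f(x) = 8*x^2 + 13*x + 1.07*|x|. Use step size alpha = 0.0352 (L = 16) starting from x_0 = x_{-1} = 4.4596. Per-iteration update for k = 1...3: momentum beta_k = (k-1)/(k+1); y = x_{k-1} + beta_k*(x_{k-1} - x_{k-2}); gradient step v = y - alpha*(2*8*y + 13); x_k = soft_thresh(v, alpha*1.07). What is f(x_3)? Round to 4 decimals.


FISTA on f(x) = 8*x^2 + 13*x + 1.07*|x|
L = 16, alpha = 0.0352
Iteration 1: beta = 0.0, y = 4.4596 + 0.0*(4.4596 - 4.4596) = 4.4596
  grad(y) = 84.3536, v = y - alpha*grad = 1.4904
  prox(v) = soft_thresh(1.4904, 0.0377) = 1.4527
Iteration 2: beta = 0.3333, y = 1.4527 + 0.3333*(1.4527 - 4.4596) = 0.4504
  grad(y) = 20.2062, v = y - alpha*grad = -0.2609
  prox(v) = soft_thresh(-0.2609, 0.0377) = -0.2232
Iteration 3: beta = 0.5, y = -0.2232 + 0.5*(-0.2232 - 1.4527) = -1.0612
  grad(y) = -3.9785, v = y - alpha*grad = -0.9211
  prox(v) = soft_thresh(-0.9211, 0.0377) = -0.8834
f(x_3) = 8*(-0.8834)^2 + 13*(-0.8834) + 1.07*|-0.8834| = -4.2957


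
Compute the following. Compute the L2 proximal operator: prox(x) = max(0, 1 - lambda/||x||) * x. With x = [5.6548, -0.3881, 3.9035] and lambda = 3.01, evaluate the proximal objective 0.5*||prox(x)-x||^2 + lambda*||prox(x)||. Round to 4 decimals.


Step 1: Compute ||x||.
||x|| = 6.8822
Step 2: Compute scaling factor.
scale = max(0, 1 - 3.01/6.8822) = 0.5626
Step 3: prox(x) = [3.1816, -0.2184, 2.1963]
||prox(x)|| = 3.8722
Step 4: Proximal objective.
0.5*||prox-x||^2 = 4.5301
lambda*||prox|| = 11.6553
Total = 16.1854


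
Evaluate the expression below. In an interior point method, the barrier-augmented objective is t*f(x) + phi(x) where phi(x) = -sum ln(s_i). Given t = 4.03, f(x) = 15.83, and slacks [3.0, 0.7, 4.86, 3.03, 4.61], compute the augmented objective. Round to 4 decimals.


Step 1: Compute log-barrier.
ln values: [1.0986, -0.3567, 1.581, 1.1086, 1.5282]
phi = -(1.0986 - 0.3567 + 1.581 + 1.1086 + 1.5282) = -4.9598
Step 2: Compute augmented objective.
t*f(x) = 4.03*15.83 = 63.7949
Total = 63.7949 - 4.9598 = 58.8351


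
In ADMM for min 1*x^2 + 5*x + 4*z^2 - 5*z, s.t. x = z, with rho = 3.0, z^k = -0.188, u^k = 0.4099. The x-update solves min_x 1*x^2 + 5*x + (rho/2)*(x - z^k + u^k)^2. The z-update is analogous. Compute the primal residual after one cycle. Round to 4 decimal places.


ADMM iteration with rho = 3.0, z^k = -0.188, u^k = 0.4099
Step 1: x-update.
Minimize 1*x^2 + 5*x + (3.0/2)*(x + 0.188 + 0.4099)^2
FOC: (2*1 + 3.0)*x = -5 + 3.0*(-0.188 - 0.4099)
x^{k+1} = -1.3587
Step 2: z-update.
Minimize 4*z^2 - 5*z + (3.0/2)*(-1.3587 - z + 0.4099)^2
FOC: (2*4 + 3.0)*z = 5 + 3.0*(-1.3587 + 0.4099)
z^{k+1} = 0.1958
Step 3: u-update.
u^{k+1} = 0.4099 - 1.3587 - 0.1958 = -1.1446
Step 4: Primal residual = |-1.3587 - 0.1958| = 1.5545


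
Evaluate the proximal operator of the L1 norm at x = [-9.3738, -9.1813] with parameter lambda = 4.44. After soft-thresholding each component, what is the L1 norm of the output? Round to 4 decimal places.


Soft-thresholding with lambda = 4.44:
prox(-9.3738) = sign(-9.3738)*max(|-9.3738| - 4.44, 0) = -4.9338
prox(-9.1813) = sign(-9.1813)*max(|-9.1813| - 4.44, 0) = -4.7413
prox(x) = [-4.9338, -4.7413]
||prox(x)||_1 = 4.9338 + 4.7413 = 9.6751


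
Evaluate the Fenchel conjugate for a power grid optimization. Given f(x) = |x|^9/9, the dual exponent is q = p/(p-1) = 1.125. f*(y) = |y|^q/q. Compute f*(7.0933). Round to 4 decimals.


The conjugate exponent q satisfies 1/p + 1/q = 1.
p = 9, so q = 9/(9 - 1) = 1.125
|y|^q = 7.0933^1.125 = 9.0616
f*(7.0933) = 9.0616 / 1.125 = 8.0547


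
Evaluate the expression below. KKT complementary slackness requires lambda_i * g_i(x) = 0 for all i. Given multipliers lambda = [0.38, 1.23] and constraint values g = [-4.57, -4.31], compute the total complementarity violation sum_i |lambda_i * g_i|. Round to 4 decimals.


KKT complementary slackness check:
lambda_1 * g_1 = 0.38 * -4.57 = -1.7366
lambda_2 * g_2 = 1.23 * -4.31 = -5.3013
Total violation = 1.7366 + 5.3013 = 7.0379


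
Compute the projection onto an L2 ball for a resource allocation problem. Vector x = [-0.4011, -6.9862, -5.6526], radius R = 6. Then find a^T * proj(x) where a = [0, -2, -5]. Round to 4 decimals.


Step 1: Compute ||x|| (intermediates to 6 decimals).
||x|| = sqrt((-0.4011)^2 + (-6.9862)^2 + (-5.6526)^2) = 8.995541
Step 2: Project.
Since ||x|| > R, scale = R/||x|| = 6/8.995541 = 0.666997, proj(x) = scale * x
proj(x) = [-0.267532, -4.659774, -3.770267]
Step 3: Dot product.
a^T * proj(x) = 0*(-0.267532) - 2*(-4.659774) - 5*(-3.770267) = 28.1709


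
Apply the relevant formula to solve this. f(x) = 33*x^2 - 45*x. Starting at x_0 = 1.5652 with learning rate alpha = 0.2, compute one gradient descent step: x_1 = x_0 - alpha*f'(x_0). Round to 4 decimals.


We compute the gradient at x_0 and apply the update.
f'(x) = 66*x - 45
f'(1.5652) = 66*1.5652 - 45 = 58.3032
x_1 = 1.5652 - 0.2*58.3032 = -10.0954


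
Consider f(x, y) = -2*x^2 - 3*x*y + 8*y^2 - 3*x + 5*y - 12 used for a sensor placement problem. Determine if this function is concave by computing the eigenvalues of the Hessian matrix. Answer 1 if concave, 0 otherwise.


The Hessian of f(x,y) = -2*x^2 - 3*x*y + 8*y^2 - 3*x + 5*y - 12 is:
H = [[-4, -3], [-3, 16]]
Trace = -4 + 16 = 12
Determinant = -4*16 - (-3)^2 = -73
Discriminant = (12)^2 - 4*-73 = 436.0
Eigenvalues: lambda_1 = -4.4403, lambda_2 = 16.4403
The function is not concave.

0


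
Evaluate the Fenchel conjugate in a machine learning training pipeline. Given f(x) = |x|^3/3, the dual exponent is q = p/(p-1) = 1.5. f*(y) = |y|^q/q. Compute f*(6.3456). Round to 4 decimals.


The conjugate exponent q satisfies 1/p + 1/q = 1.
p = 3, so q = 3/(3 - 1) = 1.5
|y|^q = 6.3456^1.5 = 15.9849
f*(6.3456) = 15.9849 / 1.5 = 10.6566


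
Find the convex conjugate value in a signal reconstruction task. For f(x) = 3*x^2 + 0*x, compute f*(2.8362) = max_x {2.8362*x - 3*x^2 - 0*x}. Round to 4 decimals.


f*(y) = sup_x {y*x - a*x^2 - b*x} = sup_x {(y-b)*x - a*x^2}
FOC: (y - b) - 2a*x = 0 => x* = (y - b)/(2a)
x* = (2.8362 - 0)/(2*3) = 0.4727
f*(2.8362) = (y-b)^2/(4a) = (2.8362 - 0)^2/(4*3)
= 8.044/12 = 0.6703


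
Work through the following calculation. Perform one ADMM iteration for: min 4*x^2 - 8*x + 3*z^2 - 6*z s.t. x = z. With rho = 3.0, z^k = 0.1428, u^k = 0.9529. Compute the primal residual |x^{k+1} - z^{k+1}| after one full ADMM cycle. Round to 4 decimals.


ADMM iteration with rho = 3.0, z^k = 0.1428, u^k = 0.9529
Step 1: x-update.
Minimize 4*x^2 - 8*x + (3.0/2)*(x - 0.1428 + 0.9529)^2
FOC: (2*4 + 3.0)*x = 8 + 3.0*(0.1428 - 0.9529)
x^{k+1} = 0.5063
Step 2: z-update.
Minimize 3*z^2 - 6*z + (3.0/2)*(0.5063 - z + 0.9529)^2
FOC: (2*3 + 3.0)*z = 6 + 3.0*(0.5063 + 0.9529)
z^{k+1} = 1.1531
Step 3: u-update.
u^{k+1} = 0.9529 + 0.5063 - 1.1531 = 0.3062
Step 4: Primal residual = |0.5063 - 1.1531| = 0.6467


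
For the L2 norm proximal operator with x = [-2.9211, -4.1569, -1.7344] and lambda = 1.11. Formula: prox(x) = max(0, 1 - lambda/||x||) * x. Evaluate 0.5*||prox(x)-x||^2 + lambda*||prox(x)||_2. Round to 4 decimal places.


Step 1: Compute ||x||.
||x|| = 5.3685
Step 2: Compute scaling factor.
scale = max(0, 1 - 1.11/5.3685) = 0.7932
Step 3: prox(x) = [-2.3171, -3.2974, -1.3758]
||prox(x)|| = 4.2585
Step 4: Proximal objective.
0.5*||prox-x||^2 = 0.6161
lambda*||prox|| = 4.7269
Total = 5.343


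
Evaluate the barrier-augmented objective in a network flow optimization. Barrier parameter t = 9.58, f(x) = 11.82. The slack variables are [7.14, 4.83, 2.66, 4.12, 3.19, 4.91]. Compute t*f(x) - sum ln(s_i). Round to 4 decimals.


Step 1: Compute log-barrier.
ln values: [1.9657, 1.5748, 0.9783, 1.4159, 1.16, 1.5913]
phi = -(1.9657 + 1.5748 + 0.9783 + 1.4159 + 1.16 + 1.5913) = -8.686
Step 2: Compute augmented objective.
t*f(x) = 9.58*11.82 = 113.2356
Total = 113.2356 - 8.686 = 104.5496


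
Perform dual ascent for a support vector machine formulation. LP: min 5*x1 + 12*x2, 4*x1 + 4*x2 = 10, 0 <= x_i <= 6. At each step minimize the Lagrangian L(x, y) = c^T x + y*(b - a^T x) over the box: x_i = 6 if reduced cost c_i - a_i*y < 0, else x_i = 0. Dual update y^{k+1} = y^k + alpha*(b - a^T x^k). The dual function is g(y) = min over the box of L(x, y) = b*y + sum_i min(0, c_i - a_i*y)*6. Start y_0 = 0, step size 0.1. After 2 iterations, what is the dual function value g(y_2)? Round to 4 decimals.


Dual ascent for LP: min 5*x1 + 12*x2, 4*x1 + 4*x2 = 10, 0 <= x_i <= 6
Step 1: y^k = 0.0, reduced costs: (5.0, 12.0)
  x^k = (0.0, 0.0), subgradient = b - a^T x = 10.0
  y^{k+1} = 0.0 + 0.1*10.0 = 1.0
Step 2: y^k = 1.0, reduced costs: (1.0, 8.0)
  x^k = (0.0, 0.0), subgradient = b - a^T x = 10.0
  y^{k+1} = 1.0 + 0.1*10.0 = 2.0
Dual objective at y_2 = 2.0: reduced costs (-3.0, 4.0), box minimizer x = (6.0, 0.0)
g(y_2) = b*y + (c1 - a1*y)*x1 + (c2 - a2*y)*x2 = 10*2.0 + (-3.0)*6.0 + 4.0*0.0 = 20.0 - 18.0 + 0.0 = 2.0
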